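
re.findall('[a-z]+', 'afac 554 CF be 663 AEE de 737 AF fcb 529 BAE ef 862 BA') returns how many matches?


Pattern '[a-z]+' finds one or more lowercase letters.
Text: 'afac 554 CF be 663 AEE de 737 AF fcb 529 BAE ef 862 BA'
Scanning for matches:
  Match 1: 'afac'
  Match 2: 'be'
  Match 3: 'de'
  Match 4: 'fcb'
  Match 5: 'ef'
Total matches: 5

5


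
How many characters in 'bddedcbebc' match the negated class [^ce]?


Negated class [^ce] matches any char NOT in {c, e}
Scanning 'bddedcbebc':
  pos 0: 'b' -> MATCH
  pos 1: 'd' -> MATCH
  pos 2: 'd' -> MATCH
  pos 3: 'e' -> no (excluded)
  pos 4: 'd' -> MATCH
  pos 5: 'c' -> no (excluded)
  pos 6: 'b' -> MATCH
  pos 7: 'e' -> no (excluded)
  pos 8: 'b' -> MATCH
  pos 9: 'c' -> no (excluded)
Total matches: 6

6


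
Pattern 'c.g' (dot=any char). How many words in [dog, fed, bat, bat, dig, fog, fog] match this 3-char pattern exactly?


Pattern 'c.g' means: starts with 'c', any single char, ends with 'g'.
Checking each word (must be exactly 3 chars):
  'dog' (len=3): no
  'fed' (len=3): no
  'bat' (len=3): no
  'bat' (len=3): no
  'dig' (len=3): no
  'fog' (len=3): no
  'fog' (len=3): no
Matching words: []
Total: 0

0


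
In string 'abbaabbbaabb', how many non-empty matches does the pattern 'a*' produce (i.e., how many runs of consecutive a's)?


Pattern 'a*' matches zero or more a's. We want non-empty runs of consecutive a's.
String: 'abbaabbbaabb'
Walking through the string to find runs of a's:
  Run 1: positions 0-0 -> 'a'
  Run 2: positions 3-4 -> 'aa'
  Run 3: positions 8-9 -> 'aa'
Non-empty runs found: ['a', 'aa', 'aa']
Count: 3

3


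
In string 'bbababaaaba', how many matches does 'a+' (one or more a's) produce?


Pattern 'a+' matches one or more consecutive a's.
String: 'bbababaaaba'
Scanning for runs of a:
  Match 1: 'a' (length 1)
  Match 2: 'a' (length 1)
  Match 3: 'aaa' (length 3)
  Match 4: 'a' (length 1)
Total matches: 4

4


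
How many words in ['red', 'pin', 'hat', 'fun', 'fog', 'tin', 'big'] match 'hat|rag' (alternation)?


Alternation 'hat|rag' matches either 'hat' or 'rag'.
Checking each word:
  'red' -> no
  'pin' -> no
  'hat' -> MATCH
  'fun' -> no
  'fog' -> no
  'tin' -> no
  'big' -> no
Matches: ['hat']
Count: 1

1


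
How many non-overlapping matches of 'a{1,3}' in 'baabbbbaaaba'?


Pattern 'a{1,3}' matches between 1 and 3 consecutive a's (greedy).
String: 'baabbbbaaaba'
Finding runs of a's and applying greedy matching:
  Run at pos 1: 'aa' (length 2)
  Run at pos 7: 'aaa' (length 3)
  Run at pos 11: 'a' (length 1)
Matches: ['aa', 'aaa', 'a']
Count: 3

3


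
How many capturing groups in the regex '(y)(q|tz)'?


To count capturing groups, count each '(' that starts a group.
Pattern: '(y)(q|tz)'
Walking through the pattern:
  Position 0: '(' -> group #1
  Position 3: '(' -> group #2
Total capturing groups: 2

2


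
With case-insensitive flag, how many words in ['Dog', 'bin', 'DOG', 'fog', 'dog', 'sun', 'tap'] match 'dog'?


Case-insensitive matching: compare each word's lowercase form to 'dog'.
  'Dog' -> lower='dog' -> MATCH
  'bin' -> lower='bin' -> no
  'DOG' -> lower='dog' -> MATCH
  'fog' -> lower='fog' -> no
  'dog' -> lower='dog' -> MATCH
  'sun' -> lower='sun' -> no
  'tap' -> lower='tap' -> no
Matches: ['Dog', 'DOG', 'dog']
Count: 3

3


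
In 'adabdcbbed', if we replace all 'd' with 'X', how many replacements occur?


re.sub('d', 'X', text) replaces every occurrence of 'd' with 'X'.
Text: 'adabdcbbed'
Scanning for 'd':
  pos 1: 'd' -> replacement #1
  pos 4: 'd' -> replacement #2
  pos 9: 'd' -> replacement #3
Total replacements: 3

3


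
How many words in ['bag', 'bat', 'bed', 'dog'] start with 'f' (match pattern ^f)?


Pattern ^f anchors to start of word. Check which words begin with 'f':
  'bag' -> no
  'bat' -> no
  'bed' -> no
  'dog' -> no
Matching words: []
Count: 0

0


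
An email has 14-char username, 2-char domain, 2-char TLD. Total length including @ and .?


An email address has format: username@domain.tld
Username length: 14
'@' character: 1
Domain length: 2
'.' character: 1
TLD length: 2
Total = 14 + 1 + 2 + 1 + 2 = 20

20


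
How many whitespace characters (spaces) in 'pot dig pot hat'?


\s matches whitespace characters (spaces, tabs, etc.).
Text: 'pot dig pot hat'
This text has 4 words separated by spaces.
Number of spaces = number of words - 1 = 4 - 1 = 3

3


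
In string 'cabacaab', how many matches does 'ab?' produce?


Pattern 'ab?' matches 'a' optionally followed by 'b'.
String: 'cabacaab'
Scanning left to right for 'a' then checking next char:
  Match 1: 'ab' (a followed by b)
  Match 2: 'a' (a not followed by b)
  Match 3: 'a' (a not followed by b)
  Match 4: 'ab' (a followed by b)
Total matches: 4

4


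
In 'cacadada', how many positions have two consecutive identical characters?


Looking for consecutive identical characters in 'cacadada':
  pos 0-1: 'c' vs 'a' -> different
  pos 1-2: 'a' vs 'c' -> different
  pos 2-3: 'c' vs 'a' -> different
  pos 3-4: 'a' vs 'd' -> different
  pos 4-5: 'd' vs 'a' -> different
  pos 5-6: 'a' vs 'd' -> different
  pos 6-7: 'd' vs 'a' -> different
Consecutive identical pairs: []
Count: 0

0


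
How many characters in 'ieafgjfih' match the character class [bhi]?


Character class [bhi] matches any of: {b, h, i}
Scanning string 'ieafgjfih' character by character:
  pos 0: 'i' -> MATCH
  pos 1: 'e' -> no
  pos 2: 'a' -> no
  pos 3: 'f' -> no
  pos 4: 'g' -> no
  pos 5: 'j' -> no
  pos 6: 'f' -> no
  pos 7: 'i' -> MATCH
  pos 8: 'h' -> MATCH
Total matches: 3

3


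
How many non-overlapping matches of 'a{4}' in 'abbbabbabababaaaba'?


Pattern 'a{4}' matches exactly 4 consecutive a's (greedy, non-overlapping).
String: 'abbbabbabababaaaba'
Scanning for runs of a's:
  Run at pos 0: 'a' (length 1) -> 0 match(es)
  Run at pos 4: 'a' (length 1) -> 0 match(es)
  Run at pos 7: 'a' (length 1) -> 0 match(es)
  Run at pos 9: 'a' (length 1) -> 0 match(es)
  Run at pos 11: 'a' (length 1) -> 0 match(es)
  Run at pos 13: 'aaa' (length 3) -> 0 match(es)
  Run at pos 17: 'a' (length 1) -> 0 match(es)
Matches found: []
Total: 0

0


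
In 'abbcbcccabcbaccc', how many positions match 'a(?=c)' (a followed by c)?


Lookahead 'a(?=c)' matches 'a' only when followed by 'c'.
String: 'abbcbcccabcbaccc'
Checking each position where char is 'a':
  pos 0: 'a' -> no (next='b')
  pos 8: 'a' -> no (next='b')
  pos 12: 'a' -> MATCH (next='c')
Matching positions: [12]
Count: 1

1


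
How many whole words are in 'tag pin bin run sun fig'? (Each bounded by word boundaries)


Word boundaries (\b) mark the start/end of each word.
Text: 'tag pin bin run sun fig'
Splitting by whitespace:
  Word 1: 'tag'
  Word 2: 'pin'
  Word 3: 'bin'
  Word 4: 'run'
  Word 5: 'sun'
  Word 6: 'fig'
Total whole words: 6

6


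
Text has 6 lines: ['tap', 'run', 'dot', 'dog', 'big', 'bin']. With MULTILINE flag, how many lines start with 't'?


With MULTILINE flag, ^ matches the start of each line.
Lines: ['tap', 'run', 'dot', 'dog', 'big', 'bin']
Checking which lines start with 't':
  Line 1: 'tap' -> MATCH
  Line 2: 'run' -> no
  Line 3: 'dot' -> no
  Line 4: 'dog' -> no
  Line 5: 'big' -> no
  Line 6: 'bin' -> no
Matching lines: ['tap']
Count: 1

1


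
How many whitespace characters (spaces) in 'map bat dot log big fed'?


\s matches whitespace characters (spaces, tabs, etc.).
Text: 'map bat dot log big fed'
This text has 6 words separated by spaces.
Number of spaces = number of words - 1 = 6 - 1 = 5

5


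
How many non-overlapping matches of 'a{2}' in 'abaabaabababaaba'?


Pattern 'a{2}' matches exactly 2 consecutive a's (greedy, non-overlapping).
String: 'abaabaabababaaba'
Scanning for runs of a's:
  Run at pos 0: 'a' (length 1) -> 0 match(es)
  Run at pos 2: 'aa' (length 2) -> 1 match(es)
  Run at pos 5: 'aa' (length 2) -> 1 match(es)
  Run at pos 8: 'a' (length 1) -> 0 match(es)
  Run at pos 10: 'a' (length 1) -> 0 match(es)
  Run at pos 12: 'aa' (length 2) -> 1 match(es)
  Run at pos 15: 'a' (length 1) -> 0 match(es)
Matches found: ['aa', 'aa', 'aa']
Total: 3

3


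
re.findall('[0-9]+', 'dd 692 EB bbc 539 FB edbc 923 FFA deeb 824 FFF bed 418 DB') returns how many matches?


Pattern '[0-9]+' finds one or more digits.
Text: 'dd 692 EB bbc 539 FB edbc 923 FFA deeb 824 FFF bed 418 DB'
Scanning for matches:
  Match 1: '692'
  Match 2: '539'
  Match 3: '923'
  Match 4: '824'
  Match 5: '418'
Total matches: 5

5


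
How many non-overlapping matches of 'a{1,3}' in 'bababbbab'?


Pattern 'a{1,3}' matches between 1 and 3 consecutive a's (greedy).
String: 'bababbbab'
Finding runs of a's and applying greedy matching:
  Run at pos 1: 'a' (length 1)
  Run at pos 3: 'a' (length 1)
  Run at pos 7: 'a' (length 1)
Matches: ['a', 'a', 'a']
Count: 3

3


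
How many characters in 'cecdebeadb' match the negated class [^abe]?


Negated class [^abe] matches any char NOT in {a, b, e}
Scanning 'cecdebeadb':
  pos 0: 'c' -> MATCH
  pos 1: 'e' -> no (excluded)
  pos 2: 'c' -> MATCH
  pos 3: 'd' -> MATCH
  pos 4: 'e' -> no (excluded)
  pos 5: 'b' -> no (excluded)
  pos 6: 'e' -> no (excluded)
  pos 7: 'a' -> no (excluded)
  pos 8: 'd' -> MATCH
  pos 9: 'b' -> no (excluded)
Total matches: 4

4


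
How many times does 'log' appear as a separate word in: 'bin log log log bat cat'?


Scanning each word for exact match 'log':
  Word 1: 'bin' -> no
  Word 2: 'log' -> MATCH
  Word 3: 'log' -> MATCH
  Word 4: 'log' -> MATCH
  Word 5: 'bat' -> no
  Word 6: 'cat' -> no
Total matches: 3

3


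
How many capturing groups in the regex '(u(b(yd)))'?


To count capturing groups, count each '(' that starts a group.
Pattern: '(u(b(yd)))'
Walking through the pattern:
  Position 0: '(' -> group #1
  Position 2: '(' -> group #2
  Position 4: '(' -> group #3
Total capturing groups: 3

3


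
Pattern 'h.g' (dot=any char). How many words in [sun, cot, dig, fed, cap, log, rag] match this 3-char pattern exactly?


Pattern 'h.g' means: starts with 'h', any single char, ends with 'g'.
Checking each word (must be exactly 3 chars):
  'sun' (len=3): no
  'cot' (len=3): no
  'dig' (len=3): no
  'fed' (len=3): no
  'cap' (len=3): no
  'log' (len=3): no
  'rag' (len=3): no
Matching words: []
Total: 0

0


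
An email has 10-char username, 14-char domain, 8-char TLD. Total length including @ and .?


An email address has format: username@domain.tld
Username length: 10
'@' character: 1
Domain length: 14
'.' character: 1
TLD length: 8
Total = 10 + 1 + 14 + 1 + 8 = 34

34


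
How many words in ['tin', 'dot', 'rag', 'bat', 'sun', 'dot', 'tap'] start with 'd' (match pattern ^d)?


Pattern ^d anchors to start of word. Check which words begin with 'd':
  'tin' -> no
  'dot' -> MATCH (starts with 'd')
  'rag' -> no
  'bat' -> no
  'sun' -> no
  'dot' -> MATCH (starts with 'd')
  'tap' -> no
Matching words: ['dot', 'dot']
Count: 2

2


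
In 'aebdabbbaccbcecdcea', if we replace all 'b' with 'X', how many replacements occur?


re.sub('b', 'X', text) replaces every occurrence of 'b' with 'X'.
Text: 'aebdabbbaccbcecdcea'
Scanning for 'b':
  pos 2: 'b' -> replacement #1
  pos 5: 'b' -> replacement #2
  pos 6: 'b' -> replacement #3
  pos 7: 'b' -> replacement #4
  pos 11: 'b' -> replacement #5
Total replacements: 5

5


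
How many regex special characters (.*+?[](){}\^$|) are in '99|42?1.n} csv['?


Regex special characters are: . * + ? [ ] ( ) { } \ ^ $ |
Scanning '99|42?1.n} csv[':
  pos 2: '|' -> SPECIAL
  pos 5: '?' -> SPECIAL
  pos 7: '.' -> SPECIAL
  pos 9: '}' -> SPECIAL
  pos 14: '[' -> SPECIAL
Special chars found: ['|', '?', '.', '}', '[']
Total: 5

5


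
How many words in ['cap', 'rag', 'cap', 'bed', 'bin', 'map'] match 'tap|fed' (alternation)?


Alternation 'tap|fed' matches either 'tap' or 'fed'.
Checking each word:
  'cap' -> no
  'rag' -> no
  'cap' -> no
  'bed' -> no
  'bin' -> no
  'map' -> no
Matches: []
Count: 0

0


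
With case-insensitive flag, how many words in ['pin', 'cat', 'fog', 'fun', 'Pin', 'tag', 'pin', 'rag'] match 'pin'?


Case-insensitive matching: compare each word's lowercase form to 'pin'.
  'pin' -> lower='pin' -> MATCH
  'cat' -> lower='cat' -> no
  'fog' -> lower='fog' -> no
  'fun' -> lower='fun' -> no
  'Pin' -> lower='pin' -> MATCH
  'tag' -> lower='tag' -> no
  'pin' -> lower='pin' -> MATCH
  'rag' -> lower='rag' -> no
Matches: ['pin', 'Pin', 'pin']
Count: 3

3


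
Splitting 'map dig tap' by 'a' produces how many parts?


Splitting by 'a' breaks the string at each occurrence of the separator.
Text: 'map dig tap'
Parts after split:
  Part 1: 'm'
  Part 2: 'p dig t'
  Part 3: 'p'
Total parts: 3

3


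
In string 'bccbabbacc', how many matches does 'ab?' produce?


Pattern 'ab?' matches 'a' optionally followed by 'b'.
String: 'bccbabbacc'
Scanning left to right for 'a' then checking next char:
  Match 1: 'ab' (a followed by b)
  Match 2: 'a' (a not followed by b)
Total matches: 2

2


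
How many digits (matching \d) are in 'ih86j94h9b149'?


\d matches any digit 0-9.
Scanning 'ih86j94h9b149':
  pos 2: '8' -> DIGIT
  pos 3: '6' -> DIGIT
  pos 5: '9' -> DIGIT
  pos 6: '4' -> DIGIT
  pos 8: '9' -> DIGIT
  pos 10: '1' -> DIGIT
  pos 11: '4' -> DIGIT
  pos 12: '9' -> DIGIT
Digits found: ['8', '6', '9', '4', '9', '1', '4', '9']
Total: 8

8


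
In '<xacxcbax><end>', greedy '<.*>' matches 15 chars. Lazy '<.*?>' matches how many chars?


Greedy '<.*>' tries to match as MUCH as possible.
Lazy '<.*?>' tries to match as LITTLE as possible.

String: '<xacxcbax><end>'
Greedy '<.*>' starts at first '<' and extends to the LAST '>': '<xacxcbax><end>' (15 chars)
Lazy '<.*?>' starts at first '<' and stops at the FIRST '>': '<xacxcbax>' (10 chars)

10


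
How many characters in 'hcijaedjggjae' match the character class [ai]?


Character class [ai] matches any of: {a, i}
Scanning string 'hcijaedjggjae' character by character:
  pos 0: 'h' -> no
  pos 1: 'c' -> no
  pos 2: 'i' -> MATCH
  pos 3: 'j' -> no
  pos 4: 'a' -> MATCH
  pos 5: 'e' -> no
  pos 6: 'd' -> no
  pos 7: 'j' -> no
  pos 8: 'g' -> no
  pos 9: 'g' -> no
  pos 10: 'j' -> no
  pos 11: 'a' -> MATCH
  pos 12: 'e' -> no
Total matches: 3

3


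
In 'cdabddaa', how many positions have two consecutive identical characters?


Looking for consecutive identical characters in 'cdabddaa':
  pos 0-1: 'c' vs 'd' -> different
  pos 1-2: 'd' vs 'a' -> different
  pos 2-3: 'a' vs 'b' -> different
  pos 3-4: 'b' vs 'd' -> different
  pos 4-5: 'd' vs 'd' -> MATCH ('dd')
  pos 5-6: 'd' vs 'a' -> different
  pos 6-7: 'a' vs 'a' -> MATCH ('aa')
Consecutive identical pairs: ['dd', 'aa']
Count: 2

2


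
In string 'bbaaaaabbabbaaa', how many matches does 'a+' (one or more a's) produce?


Pattern 'a+' matches one or more consecutive a's.
String: 'bbaaaaabbabbaaa'
Scanning for runs of a:
  Match 1: 'aaaaa' (length 5)
  Match 2: 'a' (length 1)
  Match 3: 'aaa' (length 3)
Total matches: 3

3


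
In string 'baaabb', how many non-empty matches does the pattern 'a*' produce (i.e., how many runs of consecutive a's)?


Pattern 'a*' matches zero or more a's. We want non-empty runs of consecutive a's.
String: 'baaabb'
Walking through the string to find runs of a's:
  Run 1: positions 1-3 -> 'aaa'
Non-empty runs found: ['aaa']
Count: 1

1


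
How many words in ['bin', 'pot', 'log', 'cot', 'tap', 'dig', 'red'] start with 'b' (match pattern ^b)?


Pattern ^b anchors to start of word. Check which words begin with 'b':
  'bin' -> MATCH (starts with 'b')
  'pot' -> no
  'log' -> no
  'cot' -> no
  'tap' -> no
  'dig' -> no
  'red' -> no
Matching words: ['bin']
Count: 1

1


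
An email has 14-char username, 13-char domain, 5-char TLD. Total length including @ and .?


An email address has format: username@domain.tld
Username length: 14
'@' character: 1
Domain length: 13
'.' character: 1
TLD length: 5
Total = 14 + 1 + 13 + 1 + 5 = 34

34


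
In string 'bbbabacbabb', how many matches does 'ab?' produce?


Pattern 'ab?' matches 'a' optionally followed by 'b'.
String: 'bbbabacbabb'
Scanning left to right for 'a' then checking next char:
  Match 1: 'ab' (a followed by b)
  Match 2: 'a' (a not followed by b)
  Match 3: 'ab' (a followed by b)
Total matches: 3

3


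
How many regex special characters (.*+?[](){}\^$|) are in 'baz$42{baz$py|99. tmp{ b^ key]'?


Regex special characters are: . * + ? [ ] ( ) { } \ ^ $ |
Scanning 'baz$42{baz$py|99. tmp{ b^ key]':
  pos 3: '$' -> SPECIAL
  pos 6: '{' -> SPECIAL
  pos 10: '$' -> SPECIAL
  pos 13: '|' -> SPECIAL
  pos 16: '.' -> SPECIAL
  pos 21: '{' -> SPECIAL
  pos 24: '^' -> SPECIAL
  pos 29: ']' -> SPECIAL
Special chars found: ['$', '{', '$', '|', '.', '{', '^', ']']
Total: 8

8


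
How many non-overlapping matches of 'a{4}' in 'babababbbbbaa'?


Pattern 'a{4}' matches exactly 4 consecutive a's (greedy, non-overlapping).
String: 'babababbbbbaa'
Scanning for runs of a's:
  Run at pos 1: 'a' (length 1) -> 0 match(es)
  Run at pos 3: 'a' (length 1) -> 0 match(es)
  Run at pos 5: 'a' (length 1) -> 0 match(es)
  Run at pos 11: 'aa' (length 2) -> 0 match(es)
Matches found: []
Total: 0

0


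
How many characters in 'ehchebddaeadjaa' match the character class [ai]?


Character class [ai] matches any of: {a, i}
Scanning string 'ehchebddaeadjaa' character by character:
  pos 0: 'e' -> no
  pos 1: 'h' -> no
  pos 2: 'c' -> no
  pos 3: 'h' -> no
  pos 4: 'e' -> no
  pos 5: 'b' -> no
  pos 6: 'd' -> no
  pos 7: 'd' -> no
  pos 8: 'a' -> MATCH
  pos 9: 'e' -> no
  pos 10: 'a' -> MATCH
  pos 11: 'd' -> no
  pos 12: 'j' -> no
  pos 13: 'a' -> MATCH
  pos 14: 'a' -> MATCH
Total matches: 4

4


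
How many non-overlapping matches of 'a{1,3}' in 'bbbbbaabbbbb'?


Pattern 'a{1,3}' matches between 1 and 3 consecutive a's (greedy).
String: 'bbbbbaabbbbb'
Finding runs of a's and applying greedy matching:
  Run at pos 5: 'aa' (length 2)
Matches: ['aa']
Count: 1

1


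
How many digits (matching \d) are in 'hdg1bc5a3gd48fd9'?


\d matches any digit 0-9.
Scanning 'hdg1bc5a3gd48fd9':
  pos 3: '1' -> DIGIT
  pos 6: '5' -> DIGIT
  pos 8: '3' -> DIGIT
  pos 11: '4' -> DIGIT
  pos 12: '8' -> DIGIT
  pos 15: '9' -> DIGIT
Digits found: ['1', '5', '3', '4', '8', '9']
Total: 6

6


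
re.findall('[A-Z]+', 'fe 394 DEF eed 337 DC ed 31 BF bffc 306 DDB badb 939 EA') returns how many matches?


Pattern '[A-Z]+' finds one or more uppercase letters.
Text: 'fe 394 DEF eed 337 DC ed 31 BF bffc 306 DDB badb 939 EA'
Scanning for matches:
  Match 1: 'DEF'
  Match 2: 'DC'
  Match 3: 'BF'
  Match 4: 'DDB'
  Match 5: 'EA'
Total matches: 5

5


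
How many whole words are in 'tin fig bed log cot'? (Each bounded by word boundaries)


Word boundaries (\b) mark the start/end of each word.
Text: 'tin fig bed log cot'
Splitting by whitespace:
  Word 1: 'tin'
  Word 2: 'fig'
  Word 3: 'bed'
  Word 4: 'log'
  Word 5: 'cot'
Total whole words: 5

5


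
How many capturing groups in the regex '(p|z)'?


To count capturing groups, count each '(' that starts a group.
Pattern: '(p|z)'
Walking through the pattern:
  Position 0: '(' -> group #1
Total capturing groups: 1

1


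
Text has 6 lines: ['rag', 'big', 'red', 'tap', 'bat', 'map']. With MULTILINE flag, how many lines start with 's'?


With MULTILINE flag, ^ matches the start of each line.
Lines: ['rag', 'big', 'red', 'tap', 'bat', 'map']
Checking which lines start with 's':
  Line 1: 'rag' -> no
  Line 2: 'big' -> no
  Line 3: 'red' -> no
  Line 4: 'tap' -> no
  Line 5: 'bat' -> no
  Line 6: 'map' -> no
Matching lines: []
Count: 0

0


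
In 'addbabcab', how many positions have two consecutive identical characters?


Looking for consecutive identical characters in 'addbabcab':
  pos 0-1: 'a' vs 'd' -> different
  pos 1-2: 'd' vs 'd' -> MATCH ('dd')
  pos 2-3: 'd' vs 'b' -> different
  pos 3-4: 'b' vs 'a' -> different
  pos 4-5: 'a' vs 'b' -> different
  pos 5-6: 'b' vs 'c' -> different
  pos 6-7: 'c' vs 'a' -> different
  pos 7-8: 'a' vs 'b' -> different
Consecutive identical pairs: ['dd']
Count: 1

1


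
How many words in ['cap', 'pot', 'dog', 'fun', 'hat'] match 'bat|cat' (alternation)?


Alternation 'bat|cat' matches either 'bat' or 'cat'.
Checking each word:
  'cap' -> no
  'pot' -> no
  'dog' -> no
  'fun' -> no
  'hat' -> no
Matches: []
Count: 0

0


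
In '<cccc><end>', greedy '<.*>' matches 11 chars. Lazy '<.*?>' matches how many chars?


Greedy '<.*>' tries to match as MUCH as possible.
Lazy '<.*?>' tries to match as LITTLE as possible.

String: '<cccc><end>'
Greedy '<.*>' starts at first '<' and extends to the LAST '>': '<cccc><end>' (11 chars)
Lazy '<.*?>' starts at first '<' and stops at the FIRST '>': '<cccc>' (6 chars)

6


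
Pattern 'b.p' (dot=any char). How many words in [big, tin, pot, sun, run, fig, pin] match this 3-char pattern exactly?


Pattern 'b.p' means: starts with 'b', any single char, ends with 'p'.
Checking each word (must be exactly 3 chars):
  'big' (len=3): no
  'tin' (len=3): no
  'pot' (len=3): no
  'sun' (len=3): no
  'run' (len=3): no
  'fig' (len=3): no
  'pin' (len=3): no
Matching words: []
Total: 0

0


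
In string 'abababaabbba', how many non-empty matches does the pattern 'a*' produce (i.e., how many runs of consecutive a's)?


Pattern 'a*' matches zero or more a's. We want non-empty runs of consecutive a's.
String: 'abababaabbba'
Walking through the string to find runs of a's:
  Run 1: positions 0-0 -> 'a'
  Run 2: positions 2-2 -> 'a'
  Run 3: positions 4-4 -> 'a'
  Run 4: positions 6-7 -> 'aa'
  Run 5: positions 11-11 -> 'a'
Non-empty runs found: ['a', 'a', 'a', 'aa', 'a']
Count: 5

5


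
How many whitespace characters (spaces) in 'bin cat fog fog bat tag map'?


\s matches whitespace characters (spaces, tabs, etc.).
Text: 'bin cat fog fog bat tag map'
This text has 7 words separated by spaces.
Number of spaces = number of words - 1 = 7 - 1 = 6

6


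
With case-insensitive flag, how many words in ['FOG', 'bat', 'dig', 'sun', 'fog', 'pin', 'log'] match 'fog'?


Case-insensitive matching: compare each word's lowercase form to 'fog'.
  'FOG' -> lower='fog' -> MATCH
  'bat' -> lower='bat' -> no
  'dig' -> lower='dig' -> no
  'sun' -> lower='sun' -> no
  'fog' -> lower='fog' -> MATCH
  'pin' -> lower='pin' -> no
  'log' -> lower='log' -> no
Matches: ['FOG', 'fog']
Count: 2

2


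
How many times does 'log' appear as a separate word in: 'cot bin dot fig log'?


Scanning each word for exact match 'log':
  Word 1: 'cot' -> no
  Word 2: 'bin' -> no
  Word 3: 'dot' -> no
  Word 4: 'fig' -> no
  Word 5: 'log' -> MATCH
Total matches: 1

1


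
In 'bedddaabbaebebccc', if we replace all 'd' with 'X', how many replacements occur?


re.sub('d', 'X', text) replaces every occurrence of 'd' with 'X'.
Text: 'bedddaabbaebebccc'
Scanning for 'd':
  pos 2: 'd' -> replacement #1
  pos 3: 'd' -> replacement #2
  pos 4: 'd' -> replacement #3
Total replacements: 3

3


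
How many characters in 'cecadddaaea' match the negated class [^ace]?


Negated class [^ace] matches any char NOT in {a, c, e}
Scanning 'cecadddaaea':
  pos 0: 'c' -> no (excluded)
  pos 1: 'e' -> no (excluded)
  pos 2: 'c' -> no (excluded)
  pos 3: 'a' -> no (excluded)
  pos 4: 'd' -> MATCH
  pos 5: 'd' -> MATCH
  pos 6: 'd' -> MATCH
  pos 7: 'a' -> no (excluded)
  pos 8: 'a' -> no (excluded)
  pos 9: 'e' -> no (excluded)
  pos 10: 'a' -> no (excluded)
Total matches: 3

3


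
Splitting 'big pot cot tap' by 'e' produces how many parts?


Splitting by 'e' breaks the string at each occurrence of the separator.
Text: 'big pot cot tap'
Parts after split:
  Part 1: 'big pot cot tap'
Total parts: 1

1


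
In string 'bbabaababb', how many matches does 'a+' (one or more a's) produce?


Pattern 'a+' matches one or more consecutive a's.
String: 'bbabaababb'
Scanning for runs of a:
  Match 1: 'a' (length 1)
  Match 2: 'aa' (length 2)
  Match 3: 'a' (length 1)
Total matches: 3

3


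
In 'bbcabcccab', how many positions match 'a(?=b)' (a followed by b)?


Lookahead 'a(?=b)' matches 'a' only when followed by 'b'.
String: 'bbcabcccab'
Checking each position where char is 'a':
  pos 3: 'a' -> MATCH (next='b')
  pos 8: 'a' -> MATCH (next='b')
Matching positions: [3, 8]
Count: 2

2


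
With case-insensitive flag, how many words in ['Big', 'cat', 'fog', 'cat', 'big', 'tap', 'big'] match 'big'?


Case-insensitive matching: compare each word's lowercase form to 'big'.
  'Big' -> lower='big' -> MATCH
  'cat' -> lower='cat' -> no
  'fog' -> lower='fog' -> no
  'cat' -> lower='cat' -> no
  'big' -> lower='big' -> MATCH
  'tap' -> lower='tap' -> no
  'big' -> lower='big' -> MATCH
Matches: ['Big', 'big', 'big']
Count: 3

3


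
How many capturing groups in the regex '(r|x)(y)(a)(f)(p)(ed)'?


To count capturing groups, count each '(' that starts a group.
Pattern: '(r|x)(y)(a)(f)(p)(ed)'
Walking through the pattern:
  Position 0: '(' -> group #1
  Position 5: '(' -> group #2
  Position 8: '(' -> group #3
  Position 11: '(' -> group #4
  Position 14: '(' -> group #5
  Position 17: '(' -> group #6
Total capturing groups: 6

6


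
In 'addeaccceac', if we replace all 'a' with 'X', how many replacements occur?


re.sub('a', 'X', text) replaces every occurrence of 'a' with 'X'.
Text: 'addeaccceac'
Scanning for 'a':
  pos 0: 'a' -> replacement #1
  pos 4: 'a' -> replacement #2
  pos 9: 'a' -> replacement #3
Total replacements: 3

3


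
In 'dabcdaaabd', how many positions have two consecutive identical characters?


Looking for consecutive identical characters in 'dabcdaaabd':
  pos 0-1: 'd' vs 'a' -> different
  pos 1-2: 'a' vs 'b' -> different
  pos 2-3: 'b' vs 'c' -> different
  pos 3-4: 'c' vs 'd' -> different
  pos 4-5: 'd' vs 'a' -> different
  pos 5-6: 'a' vs 'a' -> MATCH ('aa')
  pos 6-7: 'a' vs 'a' -> MATCH ('aa')
  pos 7-8: 'a' vs 'b' -> different
  pos 8-9: 'b' vs 'd' -> different
Consecutive identical pairs: ['aa', 'aa']
Count: 2

2


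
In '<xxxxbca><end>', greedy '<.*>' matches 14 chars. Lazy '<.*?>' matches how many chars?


Greedy '<.*>' tries to match as MUCH as possible.
Lazy '<.*?>' tries to match as LITTLE as possible.

String: '<xxxxbca><end>'
Greedy '<.*>' starts at first '<' and extends to the LAST '>': '<xxxxbca><end>' (14 chars)
Lazy '<.*?>' starts at first '<' and stops at the FIRST '>': '<xxxxbca>' (9 chars)

9


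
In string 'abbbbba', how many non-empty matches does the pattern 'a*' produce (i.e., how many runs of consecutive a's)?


Pattern 'a*' matches zero or more a's. We want non-empty runs of consecutive a's.
String: 'abbbbba'
Walking through the string to find runs of a's:
  Run 1: positions 0-0 -> 'a'
  Run 2: positions 6-6 -> 'a'
Non-empty runs found: ['a', 'a']
Count: 2

2


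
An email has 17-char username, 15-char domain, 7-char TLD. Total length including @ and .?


An email address has format: username@domain.tld
Username length: 17
'@' character: 1
Domain length: 15
'.' character: 1
TLD length: 7
Total = 17 + 1 + 15 + 1 + 7 = 41

41


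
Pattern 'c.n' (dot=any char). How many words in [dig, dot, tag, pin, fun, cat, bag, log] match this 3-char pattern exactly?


Pattern 'c.n' means: starts with 'c', any single char, ends with 'n'.
Checking each word (must be exactly 3 chars):
  'dig' (len=3): no
  'dot' (len=3): no
  'tag' (len=3): no
  'pin' (len=3): no
  'fun' (len=3): no
  'cat' (len=3): no
  'bag' (len=3): no
  'log' (len=3): no
Matching words: []
Total: 0

0


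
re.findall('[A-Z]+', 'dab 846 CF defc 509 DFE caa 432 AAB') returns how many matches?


Pattern '[A-Z]+' finds one or more uppercase letters.
Text: 'dab 846 CF defc 509 DFE caa 432 AAB'
Scanning for matches:
  Match 1: 'CF'
  Match 2: 'DFE'
  Match 3: 'AAB'
Total matches: 3

3


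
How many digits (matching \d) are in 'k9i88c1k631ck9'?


\d matches any digit 0-9.
Scanning 'k9i88c1k631ck9':
  pos 1: '9' -> DIGIT
  pos 3: '8' -> DIGIT
  pos 4: '8' -> DIGIT
  pos 6: '1' -> DIGIT
  pos 8: '6' -> DIGIT
  pos 9: '3' -> DIGIT
  pos 10: '1' -> DIGIT
  pos 13: '9' -> DIGIT
Digits found: ['9', '8', '8', '1', '6', '3', '1', '9']
Total: 8

8


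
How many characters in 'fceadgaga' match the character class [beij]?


Character class [beij] matches any of: {b, e, i, j}
Scanning string 'fceadgaga' character by character:
  pos 0: 'f' -> no
  pos 1: 'c' -> no
  pos 2: 'e' -> MATCH
  pos 3: 'a' -> no
  pos 4: 'd' -> no
  pos 5: 'g' -> no
  pos 6: 'a' -> no
  pos 7: 'g' -> no
  pos 8: 'a' -> no
Total matches: 1

1


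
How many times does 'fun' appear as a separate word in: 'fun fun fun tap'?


Scanning each word for exact match 'fun':
  Word 1: 'fun' -> MATCH
  Word 2: 'fun' -> MATCH
  Word 3: 'fun' -> MATCH
  Word 4: 'tap' -> no
Total matches: 3

3


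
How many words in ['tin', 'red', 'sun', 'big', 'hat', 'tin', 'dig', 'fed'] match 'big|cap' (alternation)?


Alternation 'big|cap' matches either 'big' or 'cap'.
Checking each word:
  'tin' -> no
  'red' -> no
  'sun' -> no
  'big' -> MATCH
  'hat' -> no
  'tin' -> no
  'dig' -> no
  'fed' -> no
Matches: ['big']
Count: 1

1


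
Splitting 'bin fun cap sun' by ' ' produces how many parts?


Splitting by ' ' breaks the string at each occurrence of the separator.
Text: 'bin fun cap sun'
Parts after split:
  Part 1: 'bin'
  Part 2: 'fun'
  Part 3: 'cap'
  Part 4: 'sun'
Total parts: 4

4


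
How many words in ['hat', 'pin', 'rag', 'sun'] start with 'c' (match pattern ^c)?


Pattern ^c anchors to start of word. Check which words begin with 'c':
  'hat' -> no
  'pin' -> no
  'rag' -> no
  'sun' -> no
Matching words: []
Count: 0

0


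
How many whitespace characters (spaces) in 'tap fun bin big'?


\s matches whitespace characters (spaces, tabs, etc.).
Text: 'tap fun bin big'
This text has 4 words separated by spaces.
Number of spaces = number of words - 1 = 4 - 1 = 3

3


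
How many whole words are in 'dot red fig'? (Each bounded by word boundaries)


Word boundaries (\b) mark the start/end of each word.
Text: 'dot red fig'
Splitting by whitespace:
  Word 1: 'dot'
  Word 2: 'red'
  Word 3: 'fig'
Total whole words: 3

3


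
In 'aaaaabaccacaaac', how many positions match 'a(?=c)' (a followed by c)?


Lookahead 'a(?=c)' matches 'a' only when followed by 'c'.
String: 'aaaaabaccacaaac'
Checking each position where char is 'a':
  pos 0: 'a' -> no (next='a')
  pos 1: 'a' -> no (next='a')
  pos 2: 'a' -> no (next='a')
  pos 3: 'a' -> no (next='a')
  pos 4: 'a' -> no (next='b')
  pos 6: 'a' -> MATCH (next='c')
  pos 9: 'a' -> MATCH (next='c')
  pos 11: 'a' -> no (next='a')
  pos 12: 'a' -> no (next='a')
  pos 13: 'a' -> MATCH (next='c')
Matching positions: [6, 9, 13]
Count: 3

3


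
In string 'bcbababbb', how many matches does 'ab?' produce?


Pattern 'ab?' matches 'a' optionally followed by 'b'.
String: 'bcbababbb'
Scanning left to right for 'a' then checking next char:
  Match 1: 'ab' (a followed by b)
  Match 2: 'ab' (a followed by b)
Total matches: 2

2


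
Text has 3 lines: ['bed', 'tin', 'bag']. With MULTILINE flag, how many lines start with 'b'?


With MULTILINE flag, ^ matches the start of each line.
Lines: ['bed', 'tin', 'bag']
Checking which lines start with 'b':
  Line 1: 'bed' -> MATCH
  Line 2: 'tin' -> no
  Line 3: 'bag' -> MATCH
Matching lines: ['bed', 'bag']
Count: 2

2


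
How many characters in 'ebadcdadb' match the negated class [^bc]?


Negated class [^bc] matches any char NOT in {b, c}
Scanning 'ebadcdadb':
  pos 0: 'e' -> MATCH
  pos 1: 'b' -> no (excluded)
  pos 2: 'a' -> MATCH
  pos 3: 'd' -> MATCH
  pos 4: 'c' -> no (excluded)
  pos 5: 'd' -> MATCH
  pos 6: 'a' -> MATCH
  pos 7: 'd' -> MATCH
  pos 8: 'b' -> no (excluded)
Total matches: 6

6


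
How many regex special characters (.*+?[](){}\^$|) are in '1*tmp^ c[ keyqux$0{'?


Regex special characters are: . * + ? [ ] ( ) { } \ ^ $ |
Scanning '1*tmp^ c[ keyqux$0{':
  pos 1: '*' -> SPECIAL
  pos 5: '^' -> SPECIAL
  pos 8: '[' -> SPECIAL
  pos 16: '$' -> SPECIAL
  pos 18: '{' -> SPECIAL
Special chars found: ['*', '^', '[', '$', '{']
Total: 5

5


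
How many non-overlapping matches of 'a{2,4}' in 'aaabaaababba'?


Pattern 'a{2,4}' matches between 2 and 4 consecutive a's (greedy).
String: 'aaabaaababba'
Finding runs of a's and applying greedy matching:
  Run at pos 0: 'aaa' (length 3)
  Run at pos 4: 'aaa' (length 3)
  Run at pos 8: 'a' (length 1)
  Run at pos 11: 'a' (length 1)
Matches: ['aaa', 'aaa']
Count: 2

2


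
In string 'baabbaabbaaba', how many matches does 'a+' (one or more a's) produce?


Pattern 'a+' matches one or more consecutive a's.
String: 'baabbaabbaaba'
Scanning for runs of a:
  Match 1: 'aa' (length 2)
  Match 2: 'aa' (length 2)
  Match 3: 'aa' (length 2)
  Match 4: 'a' (length 1)
Total matches: 4

4


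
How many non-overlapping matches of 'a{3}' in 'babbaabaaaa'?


Pattern 'a{3}' matches exactly 3 consecutive a's (greedy, non-overlapping).
String: 'babbaabaaaa'
Scanning for runs of a's:
  Run at pos 1: 'a' (length 1) -> 0 match(es)
  Run at pos 4: 'aa' (length 2) -> 0 match(es)
  Run at pos 7: 'aaaa' (length 4) -> 1 match(es)
Matches found: ['aaa']
Total: 1

1


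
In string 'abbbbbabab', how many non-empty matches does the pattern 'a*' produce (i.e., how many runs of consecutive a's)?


Pattern 'a*' matches zero or more a's. We want non-empty runs of consecutive a's.
String: 'abbbbbabab'
Walking through the string to find runs of a's:
  Run 1: positions 0-0 -> 'a'
  Run 2: positions 6-6 -> 'a'
  Run 3: positions 8-8 -> 'a'
Non-empty runs found: ['a', 'a', 'a']
Count: 3

3


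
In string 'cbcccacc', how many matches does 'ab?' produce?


Pattern 'ab?' matches 'a' optionally followed by 'b'.
String: 'cbcccacc'
Scanning left to right for 'a' then checking next char:
  Match 1: 'a' (a not followed by b)
Total matches: 1

1


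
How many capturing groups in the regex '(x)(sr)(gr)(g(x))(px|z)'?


To count capturing groups, count each '(' that starts a group.
Pattern: '(x)(sr)(gr)(g(x))(px|z)'
Walking through the pattern:
  Position 0: '(' -> group #1
  Position 3: '(' -> group #2
  Position 7: '(' -> group #3
  Position 11: '(' -> group #4
  Position 13: '(' -> group #5
  Position 17: '(' -> group #6
Total capturing groups: 6

6


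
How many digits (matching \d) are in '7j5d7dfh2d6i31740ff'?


\d matches any digit 0-9.
Scanning '7j5d7dfh2d6i31740ff':
  pos 0: '7' -> DIGIT
  pos 2: '5' -> DIGIT
  pos 4: '7' -> DIGIT
  pos 8: '2' -> DIGIT
  pos 10: '6' -> DIGIT
  pos 12: '3' -> DIGIT
  pos 13: '1' -> DIGIT
  pos 14: '7' -> DIGIT
  pos 15: '4' -> DIGIT
  pos 16: '0' -> DIGIT
Digits found: ['7', '5', '7', '2', '6', '3', '1', '7', '4', '0']
Total: 10

10


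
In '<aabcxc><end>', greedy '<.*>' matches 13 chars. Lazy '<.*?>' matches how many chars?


Greedy '<.*>' tries to match as MUCH as possible.
Lazy '<.*?>' tries to match as LITTLE as possible.

String: '<aabcxc><end>'
Greedy '<.*>' starts at first '<' and extends to the LAST '>': '<aabcxc><end>' (13 chars)
Lazy '<.*?>' starts at first '<' and stops at the FIRST '>': '<aabcxc>' (8 chars)

8


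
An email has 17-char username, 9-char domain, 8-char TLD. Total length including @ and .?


An email address has format: username@domain.tld
Username length: 17
'@' character: 1
Domain length: 9
'.' character: 1
TLD length: 8
Total = 17 + 1 + 9 + 1 + 8 = 36

36


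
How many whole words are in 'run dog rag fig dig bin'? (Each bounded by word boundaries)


Word boundaries (\b) mark the start/end of each word.
Text: 'run dog rag fig dig bin'
Splitting by whitespace:
  Word 1: 'run'
  Word 2: 'dog'
  Word 3: 'rag'
  Word 4: 'fig'
  Word 5: 'dig'
  Word 6: 'bin'
Total whole words: 6

6


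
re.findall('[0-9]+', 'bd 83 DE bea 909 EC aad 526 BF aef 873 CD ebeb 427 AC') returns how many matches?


Pattern '[0-9]+' finds one or more digits.
Text: 'bd 83 DE bea 909 EC aad 526 BF aef 873 CD ebeb 427 AC'
Scanning for matches:
  Match 1: '83'
  Match 2: '909'
  Match 3: '526'
  Match 4: '873'
  Match 5: '427'
Total matches: 5

5


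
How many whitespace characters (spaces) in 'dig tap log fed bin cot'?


\s matches whitespace characters (spaces, tabs, etc.).
Text: 'dig tap log fed bin cot'
This text has 6 words separated by spaces.
Number of spaces = number of words - 1 = 6 - 1 = 5

5


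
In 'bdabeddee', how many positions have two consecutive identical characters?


Looking for consecutive identical characters in 'bdabeddee':
  pos 0-1: 'b' vs 'd' -> different
  pos 1-2: 'd' vs 'a' -> different
  pos 2-3: 'a' vs 'b' -> different
  pos 3-4: 'b' vs 'e' -> different
  pos 4-5: 'e' vs 'd' -> different
  pos 5-6: 'd' vs 'd' -> MATCH ('dd')
  pos 6-7: 'd' vs 'e' -> different
  pos 7-8: 'e' vs 'e' -> MATCH ('ee')
Consecutive identical pairs: ['dd', 'ee']
Count: 2

2


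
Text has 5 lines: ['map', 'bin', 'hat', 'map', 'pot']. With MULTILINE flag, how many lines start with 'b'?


With MULTILINE flag, ^ matches the start of each line.
Lines: ['map', 'bin', 'hat', 'map', 'pot']
Checking which lines start with 'b':
  Line 1: 'map' -> no
  Line 2: 'bin' -> MATCH
  Line 3: 'hat' -> no
  Line 4: 'map' -> no
  Line 5: 'pot' -> no
Matching lines: ['bin']
Count: 1

1


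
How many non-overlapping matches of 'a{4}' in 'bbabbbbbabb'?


Pattern 'a{4}' matches exactly 4 consecutive a's (greedy, non-overlapping).
String: 'bbabbbbbabb'
Scanning for runs of a's:
  Run at pos 2: 'a' (length 1) -> 0 match(es)
  Run at pos 8: 'a' (length 1) -> 0 match(es)
Matches found: []
Total: 0

0


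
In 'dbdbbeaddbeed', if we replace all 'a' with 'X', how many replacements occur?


re.sub('a', 'X', text) replaces every occurrence of 'a' with 'X'.
Text: 'dbdbbeaddbeed'
Scanning for 'a':
  pos 6: 'a' -> replacement #1
Total replacements: 1

1


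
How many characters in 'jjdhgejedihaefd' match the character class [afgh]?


Character class [afgh] matches any of: {a, f, g, h}
Scanning string 'jjdhgejedihaefd' character by character:
  pos 0: 'j' -> no
  pos 1: 'j' -> no
  pos 2: 'd' -> no
  pos 3: 'h' -> MATCH
  pos 4: 'g' -> MATCH
  pos 5: 'e' -> no
  pos 6: 'j' -> no
  pos 7: 'e' -> no
  pos 8: 'd' -> no
  pos 9: 'i' -> no
  pos 10: 'h' -> MATCH
  pos 11: 'a' -> MATCH
  pos 12: 'e' -> no
  pos 13: 'f' -> MATCH
  pos 14: 'd' -> no
Total matches: 5

5


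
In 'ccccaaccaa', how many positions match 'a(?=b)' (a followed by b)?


Lookahead 'a(?=b)' matches 'a' only when followed by 'b'.
String: 'ccccaaccaa'
Checking each position where char is 'a':
  pos 4: 'a' -> no (next='a')
  pos 5: 'a' -> no (next='c')
  pos 8: 'a' -> no (next='a')
Matching positions: []
Count: 0

0


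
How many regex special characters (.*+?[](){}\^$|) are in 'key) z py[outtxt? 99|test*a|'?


Regex special characters are: . * + ? [ ] ( ) { } \ ^ $ |
Scanning 'key) z py[outtxt? 99|test*a|':
  pos 3: ')' -> SPECIAL
  pos 9: '[' -> SPECIAL
  pos 16: '?' -> SPECIAL
  pos 20: '|' -> SPECIAL
  pos 25: '*' -> SPECIAL
  pos 27: '|' -> SPECIAL
Special chars found: [')', '[', '?', '|', '*', '|']
Total: 6

6


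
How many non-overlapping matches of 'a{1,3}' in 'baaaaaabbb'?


Pattern 'a{1,3}' matches between 1 and 3 consecutive a's (greedy).
String: 'baaaaaabbb'
Finding runs of a's and applying greedy matching:
  Run at pos 1: 'aaaaaa' (length 6)
Matches: ['aaa', 'aaa']
Count: 2

2


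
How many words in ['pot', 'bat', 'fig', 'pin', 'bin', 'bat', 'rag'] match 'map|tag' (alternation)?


Alternation 'map|tag' matches either 'map' or 'tag'.
Checking each word:
  'pot' -> no
  'bat' -> no
  'fig' -> no
  'pin' -> no
  'bin' -> no
  'bat' -> no
  'rag' -> no
Matches: []
Count: 0

0


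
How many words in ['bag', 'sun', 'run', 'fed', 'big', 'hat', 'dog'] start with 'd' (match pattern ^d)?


Pattern ^d anchors to start of word. Check which words begin with 'd':
  'bag' -> no
  'sun' -> no
  'run' -> no
  'fed' -> no
  'big' -> no
  'hat' -> no
  'dog' -> MATCH (starts with 'd')
Matching words: ['dog']
Count: 1

1


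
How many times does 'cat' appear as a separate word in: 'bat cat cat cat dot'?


Scanning each word for exact match 'cat':
  Word 1: 'bat' -> no
  Word 2: 'cat' -> MATCH
  Word 3: 'cat' -> MATCH
  Word 4: 'cat' -> MATCH
  Word 5: 'dot' -> no
Total matches: 3

3
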